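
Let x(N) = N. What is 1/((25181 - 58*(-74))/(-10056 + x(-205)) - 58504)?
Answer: -10261/600339017 ≈ -1.7092e-5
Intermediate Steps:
1/((25181 - 58*(-74))/(-10056 + x(-205)) - 58504) = 1/((25181 - 58*(-74))/(-10056 - 205) - 58504) = 1/((25181 + 4292)/(-10261) - 58504) = 1/(29473*(-1/10261) - 58504) = 1/(-29473/10261 - 58504) = 1/(-600339017/10261) = -10261/600339017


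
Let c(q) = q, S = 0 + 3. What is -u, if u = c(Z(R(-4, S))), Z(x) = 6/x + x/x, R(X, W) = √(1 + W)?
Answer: -4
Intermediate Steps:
S = 3
Z(x) = 1 + 6/x (Z(x) = 6/x + 1 = 1 + 6/x)
u = 4 (u = (6 + √(1 + 3))/(√(1 + 3)) = (6 + √4)/(√4) = (6 + 2)/2 = (½)*8 = 4)
-u = -1*4 = -4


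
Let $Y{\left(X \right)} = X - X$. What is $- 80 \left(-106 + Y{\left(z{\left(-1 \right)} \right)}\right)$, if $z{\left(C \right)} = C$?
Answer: $8480$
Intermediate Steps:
$Y{\left(X \right)} = 0$
$- 80 \left(-106 + Y{\left(z{\left(-1 \right)} \right)}\right) = - 80 \left(-106 + 0\right) = \left(-80\right) \left(-106\right) = 8480$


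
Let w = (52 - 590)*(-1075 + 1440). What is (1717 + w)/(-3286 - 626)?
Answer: 194653/3912 ≈ 49.758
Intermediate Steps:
w = -196370 (w = -538*365 = -196370)
(1717 + w)/(-3286 - 626) = (1717 - 196370)/(-3286 - 626) = -194653/(-3912) = -194653*(-1/3912) = 194653/3912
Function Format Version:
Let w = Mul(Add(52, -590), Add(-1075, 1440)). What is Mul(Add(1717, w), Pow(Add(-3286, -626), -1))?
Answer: Rational(194653, 3912) ≈ 49.758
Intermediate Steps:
w = -196370 (w = Mul(-538, 365) = -196370)
Mul(Add(1717, w), Pow(Add(-3286, -626), -1)) = Mul(Add(1717, -196370), Pow(Add(-3286, -626), -1)) = Mul(-194653, Pow(-3912, -1)) = Mul(-194653, Rational(-1, 3912)) = Rational(194653, 3912)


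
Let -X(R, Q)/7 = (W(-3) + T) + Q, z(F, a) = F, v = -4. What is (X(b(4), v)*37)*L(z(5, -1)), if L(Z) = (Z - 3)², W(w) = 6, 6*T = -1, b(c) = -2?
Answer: -5698/3 ≈ -1899.3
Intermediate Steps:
T = -⅙ (T = (⅙)*(-1) = -⅙ ≈ -0.16667)
L(Z) = (-3 + Z)²
X(R, Q) = -245/6 - 7*Q (X(R, Q) = -7*((6 - ⅙) + Q) = -7*(35/6 + Q) = -245/6 - 7*Q)
(X(b(4), v)*37)*L(z(5, -1)) = ((-245/6 - 7*(-4))*37)*(-3 + 5)² = ((-245/6 + 28)*37)*2² = -77/6*37*4 = -2849/6*4 = -5698/3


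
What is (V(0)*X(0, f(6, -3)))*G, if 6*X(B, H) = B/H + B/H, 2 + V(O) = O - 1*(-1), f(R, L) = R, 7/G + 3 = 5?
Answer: 0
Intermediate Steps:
G = 7/2 (G = 7/(-3 + 5) = 7/2 ≈ 3.5000)
V(O) = -1 + O (V(O) = -2 + (O - 1*(-1)) = -2 + (O + 1) = -2 + (1 + O) = -1 + O)
X(B, H) = B/(3*H) (X(B, H) = (B/H + B/H)/6 = (2*B/H)/6 = B/(3*H))
(V(0)*X(0, f(6, -3)))*G = ((-1 + 0)*((⅓)*0/6))*(7/2) = -0/(3*6)*(7/2) = -1*0*(7/2) = 0*(7/2) = 0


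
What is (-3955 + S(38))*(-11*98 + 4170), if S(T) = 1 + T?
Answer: -12108272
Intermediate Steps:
(-3955 + S(38))*(-11*98 + 4170) = (-3955 + (1 + 38))*(-11*98 + 4170) = (-3955 + 39)*(-1078 + 4170) = -3916*3092 = -12108272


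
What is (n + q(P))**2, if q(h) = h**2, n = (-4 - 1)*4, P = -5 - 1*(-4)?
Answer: 361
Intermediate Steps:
P = -1 (P = -5 + 4 = -1)
n = -20 (n = -5*4 = -20)
(n + q(P))**2 = (-20 + (-1)**2)**2 = (-20 + 1)**2 = (-19)**2 = 361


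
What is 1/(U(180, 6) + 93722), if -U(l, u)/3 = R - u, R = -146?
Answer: 1/94178 ≈ 1.0618e-5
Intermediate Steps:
U(l, u) = 438 + 3*u (U(l, u) = -3*(-146 - u) = 438 + 3*u)
1/(U(180, 6) + 93722) = 1/((438 + 3*6) + 93722) = 1/((438 + 18) + 93722) = 1/(456 + 93722) = 1/94178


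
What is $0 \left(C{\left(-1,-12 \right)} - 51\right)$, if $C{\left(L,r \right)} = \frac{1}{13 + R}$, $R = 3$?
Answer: $0$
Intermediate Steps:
$C{\left(L,r \right)} = \frac{1}{16}$ ($C{\left(L,r \right)} = \frac{1}{13 + 3} = \frac{1}{16}$)
$0 \left(C{\left(-1,-12 \right)} - 51\right) = 0 \left(\frac{1}{16} - 51\right) = 0 \left(- \frac{815}{16}\right) = 0$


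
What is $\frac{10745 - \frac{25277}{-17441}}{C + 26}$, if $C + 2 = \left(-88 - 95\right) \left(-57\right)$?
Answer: $\frac{62476274}{60781885} \approx 1.0279$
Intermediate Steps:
$C = 10429$ ($C = -2 + \left(-88 - 95\right) \left(-57\right) = -2 - -10431 = -2 + 10431 = 10429$)
$\frac{10745 - \frac{25277}{-17441}}{C + 26} = \frac{10745 - \frac{25277}{-17441}}{10429 + 26} = \frac{10745 - - \frac{25277}{17441}}{10455} = \left(10745 + \frac{25277}{17441}\right) \frac{1}{10455} = \frac{187428822}{17441} \cdot \frac{1}{10455} = \frac{62476274}{60781885}$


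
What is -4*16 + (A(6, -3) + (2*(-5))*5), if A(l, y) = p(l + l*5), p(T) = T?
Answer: -78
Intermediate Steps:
A(l, y) = 6*l (A(l, y) = l + l*5 = l + 5*l = 6*l)
-4*16 + (A(6, -3) + (2*(-5))*5) = -4*16 + (6*6 + (2*(-5))*5) = -64 + (36 - 10*5) = -64 + (36 - 50) = -64 - 14 = -78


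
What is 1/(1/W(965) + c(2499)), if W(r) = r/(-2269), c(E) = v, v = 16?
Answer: 965/13171 ≈ 0.073267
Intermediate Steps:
c(E) = 16
W(r) = -r/2269 (W(r) = r*(-1/2269) = -r/2269)
1/(1/W(965) + c(2499)) = 1/(1/(-1/2269*965) + 16) = 1/(1/(-965/2269) + 16) = 1/(-2269/965 + 16) = 1/(13171/965) = 965/13171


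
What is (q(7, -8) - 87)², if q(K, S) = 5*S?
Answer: 16129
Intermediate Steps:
(q(7, -8) - 87)² = (5*(-8) - 87)² = (-40 - 87)² = (-127)² = 16129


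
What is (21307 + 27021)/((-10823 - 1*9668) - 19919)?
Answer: -24164/20205 ≈ -1.1959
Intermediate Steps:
(21307 + 27021)/((-10823 - 1*9668) - 19919) = 48328/((-10823 - 9668) - 19919) = 48328/(-20491 - 19919) = 48328/(-40410) = 48328*(-1/40410) = -24164/20205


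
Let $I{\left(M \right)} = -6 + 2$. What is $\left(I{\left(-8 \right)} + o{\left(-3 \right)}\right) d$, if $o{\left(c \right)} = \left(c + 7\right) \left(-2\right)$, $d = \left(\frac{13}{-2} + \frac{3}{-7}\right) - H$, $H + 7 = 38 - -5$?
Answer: $\frac{3606}{7} \approx 515.14$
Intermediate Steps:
$H = 36$ ($H = -7 + \left(38 - -5\right) = -7 + \left(38 + 5\right) = -7 + 43 = 36$)
$d = - \frac{601}{14}$ ($d = \left(\frac{13}{-2} + \frac{3}{-7}\right) - 36 = \left(13 \left(- \frac{1}{2}\right) + 3 \left(- \frac{1}{7}\right)\right) - 36 = \left(- \frac{13}{2} - \frac{3}{7}\right) - 36 = - \frac{97}{14} - 36 = - \frac{601}{14} \approx -42.929$)
$o{\left(c \right)} = -14 - 2 c$ ($o{\left(c \right)} = \left(7 + c\right) \left(-2\right) = -14 - 2 c$)
$I{\left(M \right)} = -4$
$\left(I{\left(-8 \right)} + o{\left(-3 \right)}\right) d = \left(-4 - 8\right) \left(- \frac{601}{14}\right) = \left(-12\right) \left(- \frac{601}{14}\right) = \frac{3606}{7}$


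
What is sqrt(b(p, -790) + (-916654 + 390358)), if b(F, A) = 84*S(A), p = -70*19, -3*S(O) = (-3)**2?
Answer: 2*I*sqrt(131637) ≈ 725.64*I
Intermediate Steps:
S(O) = -3 (S(O) = -1/3*(-3)**2 = -1/3*9 = -3)
p = -1330
b(F, A) = -252 (b(F, A) = 84*(-3) = -252)
sqrt(b(p, -790) + (-916654 + 390358)) = sqrt(-252 + (-916654 + 390358)) = sqrt(-252 - 526296) = sqrt(-526548) = 2*I*sqrt(131637)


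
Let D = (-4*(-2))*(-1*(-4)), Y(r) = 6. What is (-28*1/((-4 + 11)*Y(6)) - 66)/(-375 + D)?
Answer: 200/1029 ≈ 0.19436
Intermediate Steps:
D = 32 (D = 8*4 = 32)
(-28*1/((-4 + 11)*Y(6)) - 66)/(-375 + D) = (-28*1/(6*(-4 + 11)) - 66)/(-375 + 32) = (-28/(6*7) - 66)/(-343) = (-28/42 - 66)*(-1/343) = (-28*1/42 - 66)*(-1/343) = (-⅔ - 66)*(-1/343) = -200/3*(-1/343) = 200/1029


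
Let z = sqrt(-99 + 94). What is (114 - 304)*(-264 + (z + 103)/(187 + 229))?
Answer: 10423495/208 - 95*I*sqrt(5)/208 ≈ 50113.0 - 1.0213*I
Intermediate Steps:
z = I*sqrt(5) (z = sqrt(-5) = I*sqrt(5) ≈ 2.2361*I)
(114 - 304)*(-264 + (z + 103)/(187 + 229)) = (114 - 304)*(-264 + (I*sqrt(5) + 103)/(187 + 229)) = -190*(-264 + (103 + I*sqrt(5))/416) = -190*(-264 + (103 + I*sqrt(5))*(1/416)) = -190*(-264 + (103/416 + I*sqrt(5)/416)) = -190*(-109721/416 + I*sqrt(5)/416) = 10423495/208 - 95*I*sqrt(5)/208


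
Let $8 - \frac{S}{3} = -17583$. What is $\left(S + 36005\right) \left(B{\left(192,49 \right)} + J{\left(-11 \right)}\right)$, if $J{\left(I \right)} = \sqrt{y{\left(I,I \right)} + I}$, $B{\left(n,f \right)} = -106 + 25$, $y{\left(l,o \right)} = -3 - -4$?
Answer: $-7191018 + 88778 i \sqrt{10} \approx -7.191 \cdot 10^{6} + 2.8074 \cdot 10^{5} i$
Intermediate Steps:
$S = 52773$ ($S = 24 - -52749 = 24 + 52749 = 52773$)
$y{\left(l,o \right)} = 1$ ($y{\left(l,o \right)} = -3 + 4 = 1$)
$B{\left(n,f \right)} = -81$
$J{\left(I \right)} = \sqrt{1 + I}$
$\left(S + 36005\right) \left(B{\left(192,49 \right)} + J{\left(-11 \right)}\right) = \left(52773 + 36005\right) \left(-81 + \sqrt{1 - 11}\right) = 88778 \left(-81 + \sqrt{-10}\right) = 88778 \left(-81 + i \sqrt{10}\right) = -7191018 + 88778 i \sqrt{10}$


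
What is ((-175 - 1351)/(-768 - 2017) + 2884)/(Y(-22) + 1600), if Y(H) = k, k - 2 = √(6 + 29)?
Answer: 12869612532/7147337665 - 8033466*√35/7147337665 ≈ 1.7940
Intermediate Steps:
k = 2 + √35 (k = 2 + √(6 + 29) = 2 + √35 ≈ 7.9161)
Y(H) = 2 + √35
((-175 - 1351)/(-768 - 2017) + 2884)/(Y(-22) + 1600) = ((-175 - 1351)/(-768 - 2017) + 2884)/((2 + √35) + 1600) = (-1526/(-2785) + 2884)/(1602 + √35) = (-1526*(-1/2785) + 2884)/(1602 + √35) = (1526/2785 + 2884)/(1602 + √35) = 8033466/(2785*(1602 + √35))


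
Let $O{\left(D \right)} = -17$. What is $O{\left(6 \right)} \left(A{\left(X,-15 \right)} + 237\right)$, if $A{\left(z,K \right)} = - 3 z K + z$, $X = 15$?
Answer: $-15759$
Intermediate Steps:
$A{\left(z,K \right)} = z - 3 K z$ ($A{\left(z,K \right)} = - 3 K z + z = z - 3 K z$)
$O{\left(6 \right)} \left(A{\left(X,-15 \right)} + 237\right) = - 17 \left(15 \left(1 - -45\right) + 237\right) = - 17 \left(15 \left(1 + 45\right) + 237\right) = - 17 \left(15 \cdot 46 + 237\right) = - 17 \left(690 + 237\right) = \left(-17\right) 927 = -15759$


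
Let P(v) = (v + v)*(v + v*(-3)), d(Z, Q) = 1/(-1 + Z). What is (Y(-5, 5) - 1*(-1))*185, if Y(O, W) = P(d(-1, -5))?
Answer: 0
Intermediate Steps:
P(v) = -4*v² (P(v) = (2*v)*(v - 3*v) = (2*v)*(-2*v) = -4*v²)
Y(O, W) = -1 (Y(O, W) = -4/(-1 - 1)² = -4*(1/(-2))² = -4*(-½)² = -4*¼ = -1)
(Y(-5, 5) - 1*(-1))*185 = (-1 - 1*(-1))*185 = (-1 + 1)*185 = 0*185 = 0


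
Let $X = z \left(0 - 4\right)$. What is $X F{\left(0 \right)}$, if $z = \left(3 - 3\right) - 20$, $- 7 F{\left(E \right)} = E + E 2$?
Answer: $0$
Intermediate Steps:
$F{\left(E \right)} = - \frac{3 E}{7}$ ($F{\left(E \right)} = - \frac{E + E 2}{7} = - \frac{E + 2 E}{7} = - \frac{3 E}{7}$)
$z = -20$ ($z = 0 - 20 = -20$)
$X = 80$ ($X = - 20 \left(0 - 4\right) = \left(-20\right) \left(-4\right) = 80$)
$X F{\left(0 \right)} = 80 \left(\left(- \frac{3}{7}\right) 0\right) = 80 \cdot 0 = 0$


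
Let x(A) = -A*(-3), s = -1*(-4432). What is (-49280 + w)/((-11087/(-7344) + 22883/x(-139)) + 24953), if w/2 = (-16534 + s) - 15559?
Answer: -106779395232/25417945157 ≈ -4.2009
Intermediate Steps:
s = 4432
x(A) = 3*A (x(A) = -(-3)*A = 3*A)
w = -55322 (w = 2*((-16534 + 4432) - 15559) = 2*(-12102 - 15559) = 2*(-27661) = -55322)
(-49280 + w)/((-11087/(-7344) + 22883/x(-139)) + 24953) = (-49280 - 55322)/((-11087/(-7344) + 22883/((3*(-139)))) + 24953) = -104602/((-11087*(-1/7344) + 22883/(-417)) + 24953) = -104602/((11087/7344 + 22883*(-1/417)) + 24953) = -104602/((11087/7344 - 22883/417) + 24953) = -104602/(-54476491/1020816 + 24953) = -104602/25417945157/1020816 = -104602*1020816/25417945157 = -106779395232/25417945157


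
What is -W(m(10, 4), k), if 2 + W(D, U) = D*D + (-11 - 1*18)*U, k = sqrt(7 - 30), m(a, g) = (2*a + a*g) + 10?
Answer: -4898 + 29*I*sqrt(23) ≈ -4898.0 + 139.08*I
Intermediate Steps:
m(a, g) = 10 + 2*a + a*g
k = I*sqrt(23) (k = sqrt(-23) = I*sqrt(23) ≈ 4.7958*I)
W(D, U) = -2 + D**2 - 29*U (W(D, U) = -2 + (D*D + (-11 - 1*18)*U) = -2 + (D**2 + (-11 - 18)*U) = -2 + (D**2 - 29*U) = -2 + D**2 - 29*U)
-W(m(10, 4), k) = -(-2 + (10 + 2*10 + 10*4)**2 - 29*I*sqrt(23)) = -(-2 + (10 + 20 + 40)**2 - 29*I*sqrt(23)) = -(-2 + 70**2 - 29*I*sqrt(23)) = -(-2 + 4900 - 29*I*sqrt(23)) = -(4898 - 29*I*sqrt(23)) = -4898 + 29*I*sqrt(23)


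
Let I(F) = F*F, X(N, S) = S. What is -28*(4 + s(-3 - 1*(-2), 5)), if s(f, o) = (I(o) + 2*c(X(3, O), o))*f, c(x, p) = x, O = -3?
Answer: 420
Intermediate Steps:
I(F) = F**2
s(f, o) = f*(-6 + o**2) (s(f, o) = (o**2 + 2*(-3))*f = (o**2 - 6)*f = (-6 + o**2)*f = f*(-6 + o**2))
-28*(4 + s(-3 - 1*(-2), 5)) = -28*(4 + (-3 - 1*(-2))*(-6 + 5**2)) = -28*(4 + (-3 + 2)*(-6 + 25)) = -28*(4 - 1*19) = -28*(4 - 19) = -28*(-15) = 420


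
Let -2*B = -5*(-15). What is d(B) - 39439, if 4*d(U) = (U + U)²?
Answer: -152131/4 ≈ -38033.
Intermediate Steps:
B = -75/2 (B = -(-5)*(-15)/2 = -½*75 = -75/2 ≈ -37.500)
d(U) = U² (d(U) = (U + U)²/4 = (2*U)²/4 = (4*U²)/4 = U²)
d(B) - 39439 = (-75/2)² - 39439 = 5625/4 - 39439 = -152131/4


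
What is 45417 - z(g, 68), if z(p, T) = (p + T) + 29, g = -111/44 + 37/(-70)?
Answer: 69797499/1540 ≈ 45323.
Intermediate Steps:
g = -4699/1540 (g = -111*1/44 + 37*(-1/70) = -111/44 - 37/70 = -4699/1540 ≈ -3.0513)
z(p, T) = 29 + T + p (z(p, T) = (T + p) + 29 = 29 + T + p)
45417 - z(g, 68) = 45417 - (29 + 68 - 4699/1540) = 45417 - 1*144681/1540 = 45417 - 144681/1540 = 69797499/1540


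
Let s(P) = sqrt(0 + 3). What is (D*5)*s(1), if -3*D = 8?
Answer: -40*sqrt(3)/3 ≈ -23.094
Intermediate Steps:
s(P) = sqrt(3)
D = -8/3 (D = -1/3*8 = -8/3 ≈ -2.6667)
(D*5)*s(1) = (-8/3*5)*sqrt(3) = -40*sqrt(3)/3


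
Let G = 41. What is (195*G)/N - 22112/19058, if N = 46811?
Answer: -441358061/446062019 ≈ -0.98945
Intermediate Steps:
(195*G)/N - 22112/19058 = (195*41)/46811 - 22112/19058 = 7995*(1/46811) - 22112*1/19058 = 7995/46811 - 11056/9529 = -441358061/446062019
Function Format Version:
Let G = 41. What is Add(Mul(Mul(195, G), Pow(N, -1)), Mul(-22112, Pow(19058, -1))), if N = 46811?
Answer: Rational(-441358061, 446062019) ≈ -0.98945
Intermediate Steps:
Add(Mul(Mul(195, G), Pow(N, -1)), Mul(-22112, Pow(19058, -1))) = Add(Mul(Mul(195, 41), Pow(46811, -1)), Mul(-22112, Pow(19058, -1))) = Add(Mul(7995, Rational(1, 46811)), Mul(-22112, Rational(1, 19058))) = Add(Rational(7995, 46811), Rational(-11056, 9529)) = Rational(-441358061, 446062019)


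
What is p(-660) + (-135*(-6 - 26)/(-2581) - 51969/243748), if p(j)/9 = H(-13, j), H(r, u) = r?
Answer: -74793413145/629113588 ≈ -118.89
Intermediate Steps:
p(j) = -117 (p(j) = 9*(-13) = -117)
p(-660) + (-135*(-6 - 26)/(-2581) - 51969/243748) = -117 + (-135*(-6 - 26)/(-2581) - 51969/243748) = -117 + (-135*(-32)*(-1/2581) - 51969*1/243748) = -117 + (4320*(-1/2581) - 51969/243748) = -117 + (-4320/2581 - 51969/243748) = -117 - 1187123349/629113588 = -74793413145/629113588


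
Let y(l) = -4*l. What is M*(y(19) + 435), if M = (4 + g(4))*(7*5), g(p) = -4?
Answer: 0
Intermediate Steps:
M = 0 (M = (4 - 4)*(7*5) = 0*35 = 0)
M*(y(19) + 435) = 0*(-4*19 + 435) = 0*(-76 + 435) = 0*359 = 0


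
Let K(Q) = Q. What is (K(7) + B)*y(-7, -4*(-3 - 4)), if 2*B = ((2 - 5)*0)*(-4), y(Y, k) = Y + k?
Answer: 147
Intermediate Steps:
B = 0 (B = (((2 - 5)*0)*(-4))/2 = (-3*0*(-4))/2 = (0*(-4))/2 = (½)*0 = 0)
(K(7) + B)*y(-7, -4*(-3 - 4)) = (7 + 0)*(-7 - 4*(-3 - 4)) = 7*(-7 - 4*(-7)) = 7*(-7 + 28) = 7*21 = 147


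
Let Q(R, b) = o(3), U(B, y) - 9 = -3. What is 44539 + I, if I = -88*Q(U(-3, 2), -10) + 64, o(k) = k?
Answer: 44339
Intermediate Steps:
U(B, y) = 6 (U(B, y) = 9 - 3 = 6)
Q(R, b) = 3
I = -200 (I = -88*3 + 64 = -264 + 64 = -200)
44539 + I = 44539 - 200 = 44339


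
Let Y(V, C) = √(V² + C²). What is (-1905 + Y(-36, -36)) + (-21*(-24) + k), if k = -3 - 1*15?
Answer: -1419 + 36*√2 ≈ -1368.1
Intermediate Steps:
k = -18 (k = -3 - 15 = -18)
Y(V, C) = √(C² + V²)
(-1905 + Y(-36, -36)) + (-21*(-24) + k) = (-1905 + √((-36)² + (-36)²)) + (-21*(-24) - 18) = (-1905 + √(1296 + 1296)) + (504 - 18) = (-1905 + √2592) + 486 = (-1905 + 36*√2) + 486 = -1419 + 36*√2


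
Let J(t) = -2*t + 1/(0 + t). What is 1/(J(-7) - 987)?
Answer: -7/6812 ≈ -0.0010276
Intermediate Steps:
J(t) = 1/t - 2*t (J(t) = -2*t + 1/t = 1/t - 2*t)
1/(J(-7) - 987) = 1/((1/(-7) - 2*(-7)) - 987) = 1/((-1/7 + 14) - 987) = 1/(97/7 - 987) = 1/(-6812/7) = -7/6812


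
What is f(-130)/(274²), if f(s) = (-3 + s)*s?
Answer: 8645/37538 ≈ 0.23030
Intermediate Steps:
f(s) = s*(-3 + s)
f(-130)/(274²) = (-130*(-3 - 130))/(274²) = -130*(-133)/75076 = 17290*(1/75076) = 8645/37538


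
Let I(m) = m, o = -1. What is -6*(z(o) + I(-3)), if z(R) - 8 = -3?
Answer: -12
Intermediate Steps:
z(R) = 5 (z(R) = 8 - 3 = 5)
-6*(z(o) + I(-3)) = -6*(5 - 3) = -6*2 = -12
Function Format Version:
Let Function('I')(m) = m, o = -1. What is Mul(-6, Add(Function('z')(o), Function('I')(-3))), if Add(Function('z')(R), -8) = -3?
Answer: -12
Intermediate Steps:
Function('z')(R) = 5 (Function('z')(R) = Add(8, -3) = 5)
Mul(-6, Add(Function('z')(o), Function('I')(-3))) = Mul(-6, Add(5, -3)) = Mul(-6, 2) = -12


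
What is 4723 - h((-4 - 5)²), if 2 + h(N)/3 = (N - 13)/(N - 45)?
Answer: 14170/3 ≈ 4723.3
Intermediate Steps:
h(N) = -6 + 3*(-13 + N)/(-45 + N) (h(N) = -6 + 3*((N - 13)/(N - 45)) = -6 + 3*((-13 + N)/(-45 + N)) = -6 + 3*(-13 + N)/(-45 + N))
4723 - h((-4 - 5)²) = 4723 - 3*(77 - (-4 - 5)²)/(-45 + (-4 - 5)²) = 4723 - 3*(77 - 1*(-9)²)/(-45 + (-9)²) = 4723 - 3*(77 - 1*81)/(-45 + 81) = 4723 - 3*(77 - 81)/36 = 4723 - 3*(-4)/36 = 4723 - 1*(-⅓) = 4723 + ⅓ = 14170/3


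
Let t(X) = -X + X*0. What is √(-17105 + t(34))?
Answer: I*√17139 ≈ 130.92*I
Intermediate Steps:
t(X) = -X (t(X) = -X + 0 = -X)
√(-17105 + t(34)) = √(-17105 - 1*34) = √(-17105 - 34) = √(-17139) = I*√17139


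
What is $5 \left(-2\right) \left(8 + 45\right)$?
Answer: $-530$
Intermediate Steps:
$5 \left(-2\right) \left(8 + 45\right) = \left(-10\right) 53 = -530$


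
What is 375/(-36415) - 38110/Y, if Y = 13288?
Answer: -139275865/48388252 ≈ -2.8783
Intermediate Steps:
375/(-36415) - 38110/Y = 375/(-36415) - 38110/13288 = 375*(-1/36415) - 38110*1/13288 = -75/7283 - 19055/6644 = -139275865/48388252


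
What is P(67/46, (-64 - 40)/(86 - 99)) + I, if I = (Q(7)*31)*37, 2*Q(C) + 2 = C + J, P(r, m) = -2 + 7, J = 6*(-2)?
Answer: -8019/2 ≈ -4009.5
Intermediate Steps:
J = -12
P(r, m) = 5
Q(C) = -7 + C/2 (Q(C) = -1 + (C - 12)/2 = -1 + (-12 + C)/2 = -1 + (-6 + C/2) = -7 + C/2)
I = -8029/2 (I = ((-7 + (1/2)*7)*31)*37 = ((-7 + 7/2)*31)*37 = -7/2*31*37 = -217/2*37 = -8029/2 ≈ -4014.5)
P(67/46, (-64 - 40)/(86 - 99)) + I = 5 - 8029/2 = -8019/2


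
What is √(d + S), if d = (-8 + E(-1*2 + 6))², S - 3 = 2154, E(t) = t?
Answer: √2173 ≈ 46.615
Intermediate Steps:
S = 2157 (S = 3 + 2154 = 2157)
d = 16 (d = (-8 + (-1*2 + 6))² = (-8 + (-2 + 6))² = (-8 + 4)² = (-4)² = 16)
√(d + S) = √(16 + 2157) = √2173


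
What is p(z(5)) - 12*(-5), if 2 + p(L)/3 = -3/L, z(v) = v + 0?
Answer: 261/5 ≈ 52.200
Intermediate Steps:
z(v) = v
p(L) = -6 - 9/L (p(L) = -6 + 3*(-3/L) = -6 - 9/L)
p(z(5)) - 12*(-5) = (-6 - 9/5) - 12*(-5) = (-6 - 9*⅕) + 60 = (-6 - 9/5) + 60 = -39/5 + 60 = 261/5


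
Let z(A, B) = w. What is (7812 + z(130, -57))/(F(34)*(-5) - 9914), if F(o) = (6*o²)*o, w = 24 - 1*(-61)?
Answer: -7897/1189034 ≈ -0.0066415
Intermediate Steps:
w = 85 (w = 24 + 61 = 85)
F(o) = 6*o³
z(A, B) = 85
(7812 + z(130, -57))/(F(34)*(-5) - 9914) = (7812 + 85)/((6*34³)*(-5) - 9914) = 7897/((6*39304)*(-5) - 9914) = 7897/(235824*(-5) - 9914) = 7897/(-1179120 - 9914) = 7897/(-1189034) = 7897*(-1/1189034) = -7897/1189034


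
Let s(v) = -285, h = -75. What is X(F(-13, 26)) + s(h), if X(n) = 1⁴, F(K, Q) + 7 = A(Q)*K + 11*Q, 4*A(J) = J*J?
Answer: -284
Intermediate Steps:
A(J) = J²/4 (A(J) = (J*J)/4 = J²/4)
F(K, Q) = -7 + 11*Q + K*Q²/4 (F(K, Q) = -7 + ((Q²/4)*K + 11*Q) = -7 + (K*Q²/4 + 11*Q) = -7 + (11*Q + K*Q²/4) = -7 + 11*Q + K*Q²/4)
X(n) = 1
X(F(-13, 26)) + s(h) = 1 - 285 = -284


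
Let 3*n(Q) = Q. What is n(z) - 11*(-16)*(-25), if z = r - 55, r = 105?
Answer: -13150/3 ≈ -4383.3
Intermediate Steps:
z = 50 (z = 105 - 55 = 50)
n(Q) = Q/3
n(z) - 11*(-16)*(-25) = (1/3)*50 - 11*(-16)*(-25) = 50/3 - (-176)*(-25) = 50/3 - 1*4400 = 50/3 - 4400 = -13150/3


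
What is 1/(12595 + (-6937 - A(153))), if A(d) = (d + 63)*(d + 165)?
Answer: -1/63030 ≈ -1.5865e-5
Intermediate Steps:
A(d) = (63 + d)*(165 + d)
1/(12595 + (-6937 - A(153))) = 1/(12595 + (-6937 - (10395 + 153**2 + 228*153))) = 1/(12595 + (-6937 - (10395 + 23409 + 34884))) = 1/(12595 + (-6937 - 1*68688)) = 1/(12595 + (-6937 - 68688)) = 1/(12595 - 75625) = 1/(-63030) = -1/63030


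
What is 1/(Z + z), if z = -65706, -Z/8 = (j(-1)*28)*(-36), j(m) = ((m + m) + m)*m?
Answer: -1/41514 ≈ -2.4088e-5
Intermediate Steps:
j(m) = 3*m² (j(m) = (2*m + m)*m = (3*m)*m = 3*m²)
Z = 24192 (Z = -8*(3*(-1)²)*28*(-36) = -8*(3*1)*28*(-36) = -8*3*28*(-36) = -672*(-36) = -8*(-3024) = 24192)
1/(Z + z) = 1/(24192 - 65706) = 1/(-41514) = -1/41514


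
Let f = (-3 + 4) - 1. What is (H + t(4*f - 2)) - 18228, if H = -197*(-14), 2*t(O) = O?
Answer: -15471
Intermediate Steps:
f = 0 (f = 1 - 1 = 0)
t(O) = O/2
H = 2758
(H + t(4*f - 2)) - 18228 = (2758 + (4*0 - 2)/2) - 18228 = (2758 + (0 - 2)/2) - 18228 = (2758 + (½)*(-2)) - 18228 = (2758 - 1) - 18228 = 2757 - 18228 = -15471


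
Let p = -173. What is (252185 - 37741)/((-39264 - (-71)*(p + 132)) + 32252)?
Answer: -214444/9923 ≈ -21.611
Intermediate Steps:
(252185 - 37741)/((-39264 - (-71)*(p + 132)) + 32252) = (252185 - 37741)/((-39264 - (-71)*(-173 + 132)) + 32252) = 214444/((-39264 - (-71)*(-41)) + 32252) = 214444/((-39264 - 1*2911) + 32252) = 214444/((-39264 - 2911) + 32252) = 214444/(-42175 + 32252) = 214444/(-9923) = 214444*(-1/9923) = -214444/9923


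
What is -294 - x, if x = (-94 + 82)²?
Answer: -438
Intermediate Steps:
x = 144 (x = (-12)² = 144)
-294 - x = -294 - 1*144 = -294 - 144 = -438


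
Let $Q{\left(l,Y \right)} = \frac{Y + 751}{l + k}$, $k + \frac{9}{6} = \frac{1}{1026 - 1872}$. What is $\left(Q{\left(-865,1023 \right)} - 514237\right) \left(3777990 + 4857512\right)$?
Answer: $- \frac{813827143610351012}{183265} \approx -4.4407 \cdot 10^{12}$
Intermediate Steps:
$k = - \frac{635}{423}$ ($k = - \frac{3}{2} + \frac{1}{1026 - 1872} = - \frac{3}{2} + \frac{1}{-846} = - \frac{3}{2} - \frac{1}{846} = - \frac{635}{423} \approx -1.5012$)
$Q{\left(l,Y \right)} = \frac{751 + Y}{- \frac{635}{423} + l}$ ($Q{\left(l,Y \right)} = \frac{Y + 751}{l - \frac{635}{423}} = \frac{751 + Y}{- \frac{635}{423} + l}$)
$\left(Q{\left(-865,1023 \right)} - 514237\right) \left(3777990 + 4857512\right) = \left(\frac{423 \left(751 + 1023\right)}{-635 + 423 \left(-865\right)} - 514237\right) \left(3777990 + 4857512\right) = \left(423 \frac{1}{-635 - 365895} \cdot 1774 - 514237\right) 8635502 = \left(423 \frac{1}{-366530} \cdot 1774 - 514237\right) 8635502 = \left(423 \left(- \frac{1}{366530}\right) 1774 - 514237\right) 8635502 = \left(- \frac{375201}{183265} - 514237\right) 8635502 = \left(- \frac{94242019006}{183265}\right) 8635502 = - \frac{813827143610351012}{183265}$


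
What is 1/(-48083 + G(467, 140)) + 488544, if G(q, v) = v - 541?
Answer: 23686567295/48484 ≈ 4.8854e+5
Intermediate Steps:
G(q, v) = -541 + v
1/(-48083 + G(467, 140)) + 488544 = 1/(-48083 + (-541 + 140)) + 488544 = 1/(-48083 - 401) + 488544 = 1/(-48484) + 488544 = -1/48484 + 488544 = 23686567295/48484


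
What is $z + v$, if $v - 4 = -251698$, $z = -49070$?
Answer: $-300764$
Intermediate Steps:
$v = -251694$ ($v = 4 - 251698 = -251694$)
$z + v = -49070 - 251694 = -300764$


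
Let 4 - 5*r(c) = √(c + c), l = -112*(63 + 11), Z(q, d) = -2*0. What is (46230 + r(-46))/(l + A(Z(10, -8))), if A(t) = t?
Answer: -16511/2960 + I*√23/20720 ≈ -5.578 + 0.00023146*I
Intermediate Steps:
Z(q, d) = 0
l = -8288 (l = -112*74 = -8288)
r(c) = ⅘ - √2*√c/5 (r(c) = ⅘ - √(c + c)/5 = ⅘ - √2*√c/5)
(46230 + r(-46))/(l + A(Z(10, -8))) = (46230 + (⅘ - √2*√(-46)/5))/(-8288 + 0) = (46230 + (⅘ - √2*I*√46/5))/(-8288) = (46230 + (⅘ - 2*I*√23/5))*(-1/8288) = (231154/5 - 2*I*√23/5)*(-1/8288) = -16511/2960 + I*√23/20720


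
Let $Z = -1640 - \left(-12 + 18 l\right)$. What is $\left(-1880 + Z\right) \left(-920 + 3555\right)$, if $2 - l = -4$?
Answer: $-9528160$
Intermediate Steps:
$l = 6$ ($l = 2 - -4 = 2 + 4 = 6$)
$Z = -1736$ ($Z = -1640 + \left(\left(-18\right) 6 + 12\right) = -1640 + \left(-108 + 12\right) = -1640 - 96 = -1736$)
$\left(-1880 + Z\right) \left(-920 + 3555\right) = \left(-1880 - 1736\right) \left(-920 + 3555\right) = \left(-3616\right) 2635 = -9528160$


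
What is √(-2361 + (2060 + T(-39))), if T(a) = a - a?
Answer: I*√301 ≈ 17.349*I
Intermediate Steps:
T(a) = 0
√(-2361 + (2060 + T(-39))) = √(-2361 + (2060 + 0)) = √(-2361 + 2060) = √(-301) = I*√301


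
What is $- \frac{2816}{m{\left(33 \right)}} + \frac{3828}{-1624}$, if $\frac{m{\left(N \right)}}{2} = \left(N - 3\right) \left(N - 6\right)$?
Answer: $- \frac{23221}{5670} \approx -4.0954$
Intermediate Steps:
$m{\left(N \right)} = 2 \left(-6 + N\right) \left(-3 + N\right)$ ($m{\left(N \right)} = 2 \left(N - 3\right) \left(N - 6\right) = 2 \left(-3 + N\right) \left(-6 + N\right) = 2 \left(-6 + N\right) \left(-3 + N\right)$)
$- \frac{2816}{m{\left(33 \right)}} + \frac{3828}{-1624} = - \frac{2816}{36 - 594 + 2 \cdot 33^{2}} + \frac{3828}{-1624} = - \frac{2816}{36 - 594 + 2 \cdot 1089} + 3828 \left(- \frac{1}{1624}\right) = - \frac{2816}{36 - 594 + 2178} - \frac{33}{14} = - \frac{2816}{1620} - \frac{33}{14} = \left(-2816\right) \frac{1}{1620} - \frac{33}{14} = - \frac{704}{405} - \frac{33}{14} = - \frac{23221}{5670}$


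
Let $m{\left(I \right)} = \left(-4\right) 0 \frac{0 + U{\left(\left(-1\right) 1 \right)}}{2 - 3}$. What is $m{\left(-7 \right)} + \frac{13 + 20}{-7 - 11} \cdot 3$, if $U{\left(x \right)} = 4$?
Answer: $- \frac{11}{2} \approx -5.5$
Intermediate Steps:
$m{\left(I \right)} = 0$ ($m{\left(I \right)} = \left(-4\right) 0 \frac{0 + 4}{2 - 3} = 0 \frac{4}{-1} = 0 \cdot 4 \left(-1\right) = 0 \left(-4\right) = 0$)
$m{\left(-7 \right)} + \frac{13 + 20}{-7 - 11} \cdot 3 = 0 + \frac{13 + 20}{-7 - 11} \cdot 3 = 0 + \frac{33}{-18} \cdot 3 = 0 + 33 \left(- \frac{1}{18}\right) 3 = 0 - \frac{11}{2} = - \frac{11}{2}$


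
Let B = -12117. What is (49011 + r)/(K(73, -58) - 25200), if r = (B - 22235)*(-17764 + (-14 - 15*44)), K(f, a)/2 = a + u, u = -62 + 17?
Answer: -633431187/25406 ≈ -24932.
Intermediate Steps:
u = -45
K(f, a) = -90 + 2*a (K(f, a) = 2*(a - 45) = 2*(-45 + a) = -90 + 2*a)
r = 633382176 (r = (-12117 - 22235)*(-17764 + (-14 - 15*44)) = -34352*(-17764 + (-14 - 660)) = -34352*(-17764 - 674) = -34352*(-18438) = 633382176)
(49011 + r)/(K(73, -58) - 25200) = (49011 + 633382176)/((-90 + 2*(-58)) - 25200) = 633431187/((-90 - 116) - 25200) = 633431187/(-206 - 25200) = 633431187/(-25406) = 633431187*(-1/25406) = -633431187/25406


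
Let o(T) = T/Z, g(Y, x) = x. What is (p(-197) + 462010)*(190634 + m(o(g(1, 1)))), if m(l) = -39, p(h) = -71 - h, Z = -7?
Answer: 88080810920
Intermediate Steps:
o(T) = -T/7 (o(T) = T/(-7) = T*(-⅐) = -T/7)
(p(-197) + 462010)*(190634 + m(o(g(1, 1)))) = ((-71 - 1*(-197)) + 462010)*(190634 - 39) = ((-71 + 197) + 462010)*190595 = (126 + 462010)*190595 = 462136*190595 = 88080810920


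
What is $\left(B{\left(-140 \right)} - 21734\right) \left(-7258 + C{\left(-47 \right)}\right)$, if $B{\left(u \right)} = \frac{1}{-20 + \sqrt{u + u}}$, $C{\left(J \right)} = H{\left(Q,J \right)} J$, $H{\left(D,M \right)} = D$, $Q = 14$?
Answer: $\frac{2924791806}{17} + \frac{1979 i \sqrt{70}}{85} \approx 1.7205 \cdot 10^{8} + 194.79 i$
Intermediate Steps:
$C{\left(J \right)} = 14 J$
$B{\left(u \right)} = \frac{1}{-20 + \sqrt{2} \sqrt{u}}$ ($B{\left(u \right)} = \frac{1}{-20 + \sqrt{2 u}} = \frac{1}{-20 + \sqrt{2} \sqrt{u}}$)
$\left(B{\left(-140 \right)} - 21734\right) \left(-7258 + C{\left(-47 \right)}\right) = \left(\frac{1}{-20 + \sqrt{2} \sqrt{-140}} - 21734\right) \left(-7258 + 14 \left(-47\right)\right) = \left(\frac{1}{-20 + \sqrt{2} \cdot 2 i \sqrt{35}} - 21734\right) \left(-7258 - 658\right) = \left(\frac{1}{-20 + 2 i \sqrt{70}} - 21734\right) \left(-7916\right) = \left(-21734 + \frac{1}{-20 + 2 i \sqrt{70}}\right) \left(-7916\right) = 172046344 - \frac{7916}{-20 + 2 i \sqrt{70}}$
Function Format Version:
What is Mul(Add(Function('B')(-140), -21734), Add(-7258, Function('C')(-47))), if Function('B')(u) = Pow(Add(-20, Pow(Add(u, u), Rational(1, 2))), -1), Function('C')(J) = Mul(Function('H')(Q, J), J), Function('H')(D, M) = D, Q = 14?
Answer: Add(Rational(2924791806, 17), Mul(Rational(1979, 85), I, Pow(70, Rational(1, 2)))) ≈ Add(1.7205e+8, Mul(194.79, I))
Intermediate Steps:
Function('C')(J) = Mul(14, J)
Function('B')(u) = Pow(Add(-20, Mul(Pow(2, Rational(1, 2)), Pow(u, Rational(1, 2)))), -1) (Function('B')(u) = Pow(Add(-20, Pow(Mul(2, u), Rational(1, 2))), -1) = Pow(Add(-20, Mul(Pow(2, Rational(1, 2)), Pow(u, Rational(1, 2)))), -1))
Mul(Add(Function('B')(-140), -21734), Add(-7258, Function('C')(-47))) = Mul(Add(Pow(Add(-20, Mul(Pow(2, Rational(1, 2)), Pow(-140, Rational(1, 2)))), -1), -21734), Add(-7258, Mul(14, -47))) = Mul(Add(Pow(Add(-20, Mul(Pow(2, Rational(1, 2)), Mul(2, I, Pow(35, Rational(1, 2))))), -1), -21734), Add(-7258, -658)) = Mul(Add(Pow(Add(-20, Mul(2, I, Pow(70, Rational(1, 2)))), -1), -21734), -7916) = Mul(Add(-21734, Pow(Add(-20, Mul(2, I, Pow(70, Rational(1, 2)))), -1)), -7916) = Add(172046344, Mul(-7916, Pow(Add(-20, Mul(2, I, Pow(70, Rational(1, 2)))), -1)))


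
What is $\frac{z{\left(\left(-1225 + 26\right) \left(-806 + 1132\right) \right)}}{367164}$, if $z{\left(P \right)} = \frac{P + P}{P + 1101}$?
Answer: $\frac{195437}{35777653443} \approx 5.4625 \cdot 10^{-6}$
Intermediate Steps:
$z{\left(P \right)} = \frac{2 P}{1101 + P}$
$\frac{z{\left(\left(-1225 + 26\right) \left(-806 + 1132\right) \right)}}{367164} = \frac{2 \left(-1225 + 26\right) \left(-806 + 1132\right) \frac{1}{1101 + \left(-1225 + 26\right) \left(-806 + 1132\right)}}{367164} = \frac{2 \left(\left(-1199\right) 326\right)}{1101 - 390874} \cdot \frac{1}{367164} = 2 \left(-390874\right) \frac{1}{1101 - 390874} \cdot \frac{1}{367164} = 2 \left(-390874\right) \frac{1}{-389773} \cdot \frac{1}{367164} = 2 \left(-390874\right) \left(- \frac{1}{389773}\right) \frac{1}{367164} = \frac{781748}{389773} \cdot \frac{1}{367164} = \frac{195437}{35777653443}$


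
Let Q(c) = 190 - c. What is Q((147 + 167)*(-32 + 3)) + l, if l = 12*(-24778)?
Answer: -288040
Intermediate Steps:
l = -297336
Q((147 + 167)*(-32 + 3)) + l = (190 - (147 + 167)*(-32 + 3)) - 297336 = (190 - 314*(-29)) - 297336 = (190 - 1*(-9106)) - 297336 = (190 + 9106) - 297336 = 9296 - 297336 = -288040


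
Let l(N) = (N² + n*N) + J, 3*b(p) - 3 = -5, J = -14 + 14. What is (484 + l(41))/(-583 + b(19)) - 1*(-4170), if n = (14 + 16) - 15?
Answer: 7293330/1751 ≈ 4165.2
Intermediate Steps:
J = 0
n = 15 (n = 30 - 15 = 15)
b(p) = -⅔ (b(p) = 1 + (⅓)*(-5) = 1 - 5/3 = -⅔)
l(N) = N² + 15*N (l(N) = (N² + 15*N) + 0 = N² + 15*N)
(484 + l(41))/(-583 + b(19)) - 1*(-4170) = (484 + 41*(15 + 41))/(-583 - ⅔) - 1*(-4170) = (484 + 41*56)/(-1751/3) + 4170 = (484 + 2296)*(-3/1751) + 4170 = 2780*(-3/1751) + 4170 = -8340/1751 + 4170 = 7293330/1751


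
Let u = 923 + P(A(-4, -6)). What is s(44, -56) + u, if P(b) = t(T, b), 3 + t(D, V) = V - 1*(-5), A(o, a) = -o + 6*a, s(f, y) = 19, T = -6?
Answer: 912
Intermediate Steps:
t(D, V) = 2 + V (t(D, V) = -3 + (V - 1*(-5)) = -3 + (V + 5) = -3 + (5 + V) = 2 + V)
P(b) = 2 + b
u = 893 (u = 923 + (2 + (-1*(-4) + 6*(-6))) = 923 + (2 + (4 - 36)) = 923 + (2 - 32) = 923 - 30 = 893)
s(44, -56) + u = 19 + 893 = 912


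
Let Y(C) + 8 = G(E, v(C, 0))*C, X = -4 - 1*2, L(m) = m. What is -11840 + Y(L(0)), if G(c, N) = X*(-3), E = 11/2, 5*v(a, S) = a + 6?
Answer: -11848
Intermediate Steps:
v(a, S) = 6/5 + a/5 (v(a, S) = (a + 6)/5 = (6 + a)/5 = 6/5 + a/5)
E = 11/2 (E = 11*(½) = 11/2 ≈ 5.5000)
X = -6 (X = -4 - 2 = -6)
G(c, N) = 18 (G(c, N) = -6*(-3) = 18)
Y(C) = -8 + 18*C
-11840 + Y(L(0)) = -11840 + (-8 + 18*0) = -11840 + (-8 + 0) = -11840 - 8 = -11848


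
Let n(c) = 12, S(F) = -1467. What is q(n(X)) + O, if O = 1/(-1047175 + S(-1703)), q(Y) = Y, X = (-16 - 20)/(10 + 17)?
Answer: 12583703/1048642 ≈ 12.000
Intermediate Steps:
X = -4/3 (X = -36/27 = -36*1/27 = -4/3 ≈ -1.3333)
O = -1/1048642 (O = 1/(-1047175 - 1467) = 1/(-1048642) = -1/1048642 ≈ -9.5361e-7)
q(n(X)) + O = 12 - 1/1048642 = 12583703/1048642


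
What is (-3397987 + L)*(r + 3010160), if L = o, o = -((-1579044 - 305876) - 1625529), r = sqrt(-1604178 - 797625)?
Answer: 338528613920 + 337386*I*sqrt(266867) ≈ 3.3853e+11 + 1.7429e+8*I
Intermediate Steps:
r = 3*I*sqrt(266867) (r = sqrt(-2401803) = 3*I*sqrt(266867) ≈ 1549.8*I)
o = 3510449 (o = -(-1884920 - 1625529) = -1*(-3510449) = 3510449)
L = 3510449
(-3397987 + L)*(r + 3010160) = (-3397987 + 3510449)*(3*I*sqrt(266867) + 3010160) = 112462*(3010160 + 3*I*sqrt(266867)) = 338528613920 + 337386*I*sqrt(266867)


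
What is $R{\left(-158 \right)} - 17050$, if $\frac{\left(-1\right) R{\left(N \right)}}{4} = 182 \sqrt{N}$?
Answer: $-17050 - 728 i \sqrt{158} \approx -17050.0 - 9150.8 i$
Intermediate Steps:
$R{\left(N \right)} = - 728 \sqrt{N}$ ($R{\left(N \right)} = - 4 \cdot 182 \sqrt{N} = - 728 \sqrt{N}$)
$R{\left(-158 \right)} - 17050 = - 728 \sqrt{-158} - 17050 = - 728 i \sqrt{158} - 17050 = -17050 - 728 i \sqrt{158}$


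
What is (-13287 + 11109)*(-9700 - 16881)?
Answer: 57893418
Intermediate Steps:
(-13287 + 11109)*(-9700 - 16881) = -2178*(-26581) = 57893418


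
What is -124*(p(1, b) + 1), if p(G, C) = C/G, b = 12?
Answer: -1612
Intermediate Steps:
-124*(p(1, b) + 1) = -124*(12/1 + 1) = -124*(12*1 + 1) = -124*(12 + 1) = -124*13 = -1612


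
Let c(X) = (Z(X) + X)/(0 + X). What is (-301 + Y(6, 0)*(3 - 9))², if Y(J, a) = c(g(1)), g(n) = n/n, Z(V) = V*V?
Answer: 97969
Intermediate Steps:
Z(V) = V²
g(n) = 1
c(X) = (X + X²)/X (c(X) = (X² + X)/(0 + X) = (X + X²)/X)
Y(J, a) = 2 (Y(J, a) = 1 + 1 = 2)
(-301 + Y(6, 0)*(3 - 9))² = (-301 + 2*(3 - 9))² = (-301 + 2*(-6))² = (-301 - 12)² = (-313)² = 97969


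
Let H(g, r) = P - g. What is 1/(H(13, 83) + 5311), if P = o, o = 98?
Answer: 1/5396 ≈ 0.00018532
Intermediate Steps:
P = 98
H(g, r) = 98 - g
1/(H(13, 83) + 5311) = 1/((98 - 1*13) + 5311) = 1/((98 - 13) + 5311) = 1/(85 + 5311) = 1/5396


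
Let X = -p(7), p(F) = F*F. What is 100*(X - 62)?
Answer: -11100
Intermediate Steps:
p(F) = F²
X = -49 (X = -1*7² = -1*49 = -49)
100*(X - 62) = 100*(-49 - 62) = 100*(-111) = -11100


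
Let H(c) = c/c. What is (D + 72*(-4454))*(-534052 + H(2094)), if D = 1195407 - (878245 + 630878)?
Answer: 338804090604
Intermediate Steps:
H(c) = 1
D = -313716 (D = 1195407 - 1*1509123 = 1195407 - 1509123 = -313716)
(D + 72*(-4454))*(-534052 + H(2094)) = (-313716 + 72*(-4454))*(-534052 + 1) = (-313716 - 320688)*(-534051) = -634404*(-534051) = 338804090604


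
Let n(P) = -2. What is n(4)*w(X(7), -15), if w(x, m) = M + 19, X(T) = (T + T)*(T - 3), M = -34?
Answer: 30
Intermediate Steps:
X(T) = 2*T*(-3 + T) (X(T) = (2*T)*(-3 + T) = 2*T*(-3 + T))
w(x, m) = -15 (w(x, m) = -34 + 19 = -15)
n(4)*w(X(7), -15) = -2*(-15) = 30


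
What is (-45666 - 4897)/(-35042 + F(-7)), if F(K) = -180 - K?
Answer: 50563/35215 ≈ 1.4358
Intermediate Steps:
(-45666 - 4897)/(-35042 + F(-7)) = (-45666 - 4897)/(-35042 + (-180 - 1*(-7))) = -50563/(-35042 + (-180 + 7)) = -50563/(-35042 - 173) = -50563/(-35215) = -50563*(-1/35215) = 50563/35215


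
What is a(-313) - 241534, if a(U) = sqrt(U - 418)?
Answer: -241534 + I*sqrt(731) ≈ -2.4153e+5 + 27.037*I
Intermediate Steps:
a(U) = sqrt(-418 + U)
a(-313) - 241534 = sqrt(-418 - 313) - 241534 = sqrt(-731) - 241534 = I*sqrt(731) - 241534 = -241534 + I*sqrt(731)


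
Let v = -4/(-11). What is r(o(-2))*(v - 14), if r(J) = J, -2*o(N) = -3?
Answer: -225/11 ≈ -20.455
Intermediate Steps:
o(N) = 3/2 (o(N) = -1/2*(-3) = 3/2)
v = 4/11 (v = -4*(-1/11) = 4/11 ≈ 0.36364)
r(o(-2))*(v - 14) = 3*(4/11 - 14)/2 = (3/2)*(-150/11) = -225/11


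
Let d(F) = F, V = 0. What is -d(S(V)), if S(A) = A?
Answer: 0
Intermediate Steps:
-d(S(V)) = -1*0 = 0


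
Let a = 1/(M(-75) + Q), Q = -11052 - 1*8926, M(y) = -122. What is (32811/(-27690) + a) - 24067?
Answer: -446520188393/18552300 ≈ -24068.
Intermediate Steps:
Q = -19978 (Q = -11052 - 8926 = -19978)
a = -1/20100 (a = 1/(-122 - 19978) = 1/(-20100) = -1/20100 ≈ -4.9751e-5)
(32811/(-27690) + a) - 24067 = (32811/(-27690) - 1/20100) - 24067 = (32811*(-1/27690) - 1/20100) - 24067 = (-10937/9230 - 1/20100) - 24067 = -21984293/18552300 - 24067 = -446520188393/18552300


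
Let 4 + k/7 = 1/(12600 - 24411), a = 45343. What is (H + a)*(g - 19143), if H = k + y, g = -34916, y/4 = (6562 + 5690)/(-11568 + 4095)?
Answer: -72062201811549538/29421201 ≈ -2.4493e+9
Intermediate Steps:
y = -16336/2491 (y = 4*((6562 + 5690)/(-11568 + 4095)) = 4*(12252/(-7473)) = 4*(12252*(-1/7473)) = 4*(-4084/2491) = -16336/2491 ≈ -6.5580)
k = -330715/11811 (k = -28 + 7/(12600 - 24411) = -28 + 7/(-11811) = -28 + 7*(-1/11811) = -28 - 7/11811 = -330715/11811 ≈ -28.001)
H = -1016755561/29421201 (H = -330715/11811 - 16336/2491 = -1016755561/29421201 ≈ -34.559)
(H + a)*(g - 19143) = (-1016755561/29421201 + 45343)*(-34916 - 19143) = (1333028761382/29421201)*(-54059) = -72062201811549538/29421201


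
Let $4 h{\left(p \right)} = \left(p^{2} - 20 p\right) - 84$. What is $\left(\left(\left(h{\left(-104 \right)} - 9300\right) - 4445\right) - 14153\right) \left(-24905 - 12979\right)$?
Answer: $935545380$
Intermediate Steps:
$h{\left(p \right)} = -21 - 5 p + \frac{p^{2}}{4}$ ($h{\left(p \right)} = \frac{\left(p^{2} - 20 p\right) - 84}{4} = \frac{-84 + p^{2} - 20 p}{4} = -21 - 5 p + \frac{p^{2}}{4}$)
$\left(\left(\left(h{\left(-104 \right)} - 9300\right) - 4445\right) - 14153\right) \left(-24905 - 12979\right) = \left(\left(\left(\left(-21 - -520 + \frac{\left(-104\right)^{2}}{4}\right) - 9300\right) - 4445\right) - 14153\right) \left(-24905 - 12979\right) = \left(\left(\left(\left(-21 + 520 + \frac{1}{4} \cdot 10816\right) - 9300\right) - 4445\right) - 14153\right) \left(-24905 - 12979\right) = \left(\left(\left(\left(-21 + 520 + 2704\right) - 9300\right) - 4445\right) - 14153\right) \left(-37884\right) = \left(\left(\left(3203 - 9300\right) - 4445\right) - 14153\right) \left(-37884\right) = \left(\left(-6097 - 4445\right) - 14153\right) \left(-37884\right) = \left(-10542 - 14153\right) \left(-37884\right) = \left(-24695\right) \left(-37884\right) = 935545380$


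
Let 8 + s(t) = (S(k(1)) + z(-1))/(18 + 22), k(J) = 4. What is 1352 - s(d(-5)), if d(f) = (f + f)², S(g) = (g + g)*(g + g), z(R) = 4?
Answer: 13583/10 ≈ 1358.3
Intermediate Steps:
S(g) = 4*g² (S(g) = (2*g)*(2*g) = 4*g²)
d(f) = 4*f² (d(f) = (2*f)² = 4*f²)
s(t) = -63/10 (s(t) = -8 + (4*4² + 4)/(18 + 22) = -8 + (4*16 + 4)/40 = -8 + (64 + 4)*(1/40) = -8 + 68*(1/40) = -8 + 17/10 = -63/10)
1352 - s(d(-5)) = 1352 - 1*(-63/10) = 1352 + 63/10 = 13583/10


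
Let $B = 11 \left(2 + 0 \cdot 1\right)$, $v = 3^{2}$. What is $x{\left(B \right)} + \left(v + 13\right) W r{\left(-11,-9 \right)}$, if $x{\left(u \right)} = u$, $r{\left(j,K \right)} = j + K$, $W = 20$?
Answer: $-8778$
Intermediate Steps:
$v = 9$
$r{\left(j,K \right)} = K + j$
$B = 22$ ($B = 11 \left(2 + 0\right) = 11 \cdot 2 = 22$)
$x{\left(B \right)} + \left(v + 13\right) W r{\left(-11,-9 \right)} = 22 + \left(9 + 13\right) 20 \left(-9 - 11\right) = 22 + 22 \cdot 20 \left(-20\right) = 22 + 440 \left(-20\right) = 22 - 8800 = -8778$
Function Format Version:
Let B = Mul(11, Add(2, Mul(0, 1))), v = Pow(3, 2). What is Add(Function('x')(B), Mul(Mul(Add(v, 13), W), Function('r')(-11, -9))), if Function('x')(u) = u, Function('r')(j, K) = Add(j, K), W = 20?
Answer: -8778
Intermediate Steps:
v = 9
Function('r')(j, K) = Add(K, j)
B = 22 (B = Mul(11, Add(2, 0)) = Mul(11, 2) = 22)
Add(Function('x')(B), Mul(Mul(Add(v, 13), W), Function('r')(-11, -9))) = Add(22, Mul(Mul(Add(9, 13), 20), Add(-9, -11))) = Add(22, Mul(Mul(22, 20), -20)) = Add(22, Mul(440, -20)) = Add(22, -8800) = -8778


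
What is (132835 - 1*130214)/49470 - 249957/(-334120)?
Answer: 1324110131/1652891640 ≈ 0.80109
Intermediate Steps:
(132835 - 1*130214)/49470 - 249957/(-334120) = (132835 - 130214)*(1/49470) - 249957*(-1/334120) = 2621*(1/49470) + 249957/334120 = 2621/49470 + 249957/334120 = 1324110131/1652891640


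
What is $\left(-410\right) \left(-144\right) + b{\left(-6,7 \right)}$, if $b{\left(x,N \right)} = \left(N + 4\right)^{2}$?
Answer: $59161$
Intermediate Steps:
$b{\left(x,N \right)} = \left(4 + N\right)^{2}$
$\left(-410\right) \left(-144\right) + b{\left(-6,7 \right)} = \left(-410\right) \left(-144\right) + \left(4 + 7\right)^{2} = 59040 + 11^{2} = 59040 + 121 = 59161$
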